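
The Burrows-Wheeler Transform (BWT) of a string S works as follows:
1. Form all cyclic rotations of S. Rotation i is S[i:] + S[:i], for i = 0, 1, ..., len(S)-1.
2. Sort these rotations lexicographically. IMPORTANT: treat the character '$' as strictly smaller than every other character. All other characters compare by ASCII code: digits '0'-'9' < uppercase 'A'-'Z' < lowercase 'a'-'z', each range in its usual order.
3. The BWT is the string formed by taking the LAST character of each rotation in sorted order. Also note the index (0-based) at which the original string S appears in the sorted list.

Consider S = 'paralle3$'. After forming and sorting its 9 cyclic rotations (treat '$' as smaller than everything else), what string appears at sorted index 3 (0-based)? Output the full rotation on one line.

Answer: aralle3$p

Derivation:
All 9 rotations (rotation i = S[i:]+S[:i]):
  rot[0] = paralle3$
  rot[1] = aralle3$p
  rot[2] = ralle3$pa
  rot[3] = alle3$par
  rot[4] = lle3$para
  rot[5] = le3$paral
  rot[6] = e3$parall
  rot[7] = 3$paralle
  rot[8] = $paralle3
Sorted (with $ < everything):
  sorted[0] = $paralle3
  sorted[1] = 3$paralle
  sorted[2] = alle3$par
  sorted[3] = aralle3$p
  sorted[4] = e3$parall
  sorted[5] = le3$paral
  sorted[6] = lle3$para
  sorted[7] = paralle3$
  sorted[8] = ralle3$pa
sorted[3] = aralle3$p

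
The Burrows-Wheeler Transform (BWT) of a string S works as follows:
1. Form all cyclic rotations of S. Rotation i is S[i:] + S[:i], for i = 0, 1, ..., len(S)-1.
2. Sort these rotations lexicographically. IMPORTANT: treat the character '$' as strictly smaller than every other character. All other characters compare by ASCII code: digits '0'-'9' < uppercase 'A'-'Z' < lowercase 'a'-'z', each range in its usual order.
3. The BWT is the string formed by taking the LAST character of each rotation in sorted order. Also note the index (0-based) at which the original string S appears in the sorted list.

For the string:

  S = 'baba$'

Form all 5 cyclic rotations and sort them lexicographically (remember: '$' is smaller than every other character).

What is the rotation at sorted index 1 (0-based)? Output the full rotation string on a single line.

Answer: a$bab

Derivation:
All 5 rotations (rotation i = S[i:]+S[:i]):
  rot[0] = baba$
  rot[1] = aba$b
  rot[2] = ba$ba
  rot[3] = a$bab
  rot[4] = $baba
Sorted (with $ < everything):
  sorted[0] = $baba
  sorted[1] = a$bab
  sorted[2] = aba$b
  sorted[3] = ba$ba
  sorted[4] = baba$
sorted[1] = a$bab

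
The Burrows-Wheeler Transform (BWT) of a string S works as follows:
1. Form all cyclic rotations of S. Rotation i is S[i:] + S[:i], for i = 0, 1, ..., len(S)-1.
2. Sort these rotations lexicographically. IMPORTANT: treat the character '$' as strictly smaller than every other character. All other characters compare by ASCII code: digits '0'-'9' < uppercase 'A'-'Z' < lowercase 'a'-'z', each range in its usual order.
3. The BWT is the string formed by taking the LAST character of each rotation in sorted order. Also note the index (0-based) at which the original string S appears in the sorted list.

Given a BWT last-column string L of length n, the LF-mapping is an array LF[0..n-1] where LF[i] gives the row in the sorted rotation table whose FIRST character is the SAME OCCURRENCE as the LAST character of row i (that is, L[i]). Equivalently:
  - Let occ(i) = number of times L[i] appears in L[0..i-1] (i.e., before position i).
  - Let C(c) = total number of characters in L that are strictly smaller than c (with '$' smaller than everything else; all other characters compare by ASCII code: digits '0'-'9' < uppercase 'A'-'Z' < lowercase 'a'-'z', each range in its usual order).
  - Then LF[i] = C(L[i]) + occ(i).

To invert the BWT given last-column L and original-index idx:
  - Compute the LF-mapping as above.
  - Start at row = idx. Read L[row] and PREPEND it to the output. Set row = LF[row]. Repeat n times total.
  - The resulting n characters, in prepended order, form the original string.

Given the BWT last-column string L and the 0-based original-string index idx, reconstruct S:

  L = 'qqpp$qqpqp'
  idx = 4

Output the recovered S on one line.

Answer: pqqqpppqq$

Derivation:
LF mapping: 5 6 1 2 0 7 8 3 9 4
Walk LF starting at row 4, prepending L[row]:
  step 1: row=4, L[4]='$', prepend. Next row=LF[4]=0
  step 2: row=0, L[0]='q', prepend. Next row=LF[0]=5
  step 3: row=5, L[5]='q', prepend. Next row=LF[5]=7
  step 4: row=7, L[7]='p', prepend. Next row=LF[7]=3
  step 5: row=3, L[3]='p', prepend. Next row=LF[3]=2
  step 6: row=2, L[2]='p', prepend. Next row=LF[2]=1
  step 7: row=1, L[1]='q', prepend. Next row=LF[1]=6
  step 8: row=6, L[6]='q', prepend. Next row=LF[6]=8
  step 9: row=8, L[8]='q', prepend. Next row=LF[8]=9
  step 10: row=9, L[9]='p', prepend. Next row=LF[9]=4
Reversed output: pqqqpppqq$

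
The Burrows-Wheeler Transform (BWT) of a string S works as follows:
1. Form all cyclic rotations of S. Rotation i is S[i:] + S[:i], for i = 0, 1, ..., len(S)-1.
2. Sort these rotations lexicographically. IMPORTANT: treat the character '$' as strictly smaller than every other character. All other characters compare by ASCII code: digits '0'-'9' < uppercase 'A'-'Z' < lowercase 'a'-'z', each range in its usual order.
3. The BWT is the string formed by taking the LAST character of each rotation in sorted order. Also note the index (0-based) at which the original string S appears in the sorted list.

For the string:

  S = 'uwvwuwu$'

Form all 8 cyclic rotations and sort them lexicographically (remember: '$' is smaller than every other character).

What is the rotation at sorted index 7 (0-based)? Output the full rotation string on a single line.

Answer: wvwuwu$u

Derivation:
All 8 rotations (rotation i = S[i:]+S[:i]):
  rot[0] = uwvwuwu$
  rot[1] = wvwuwu$u
  rot[2] = vwuwu$uw
  rot[3] = wuwu$uwv
  rot[4] = uwu$uwvw
  rot[5] = wu$uwvwu
  rot[6] = u$uwvwuw
  rot[7] = $uwvwuwu
Sorted (with $ < everything):
  sorted[0] = $uwvwuwu
  sorted[1] = u$uwvwuw
  sorted[2] = uwu$uwvw
  sorted[3] = uwvwuwu$
  sorted[4] = vwuwu$uw
  sorted[5] = wu$uwvwu
  sorted[6] = wuwu$uwv
  sorted[7] = wvwuwu$u
sorted[7] = wvwuwu$u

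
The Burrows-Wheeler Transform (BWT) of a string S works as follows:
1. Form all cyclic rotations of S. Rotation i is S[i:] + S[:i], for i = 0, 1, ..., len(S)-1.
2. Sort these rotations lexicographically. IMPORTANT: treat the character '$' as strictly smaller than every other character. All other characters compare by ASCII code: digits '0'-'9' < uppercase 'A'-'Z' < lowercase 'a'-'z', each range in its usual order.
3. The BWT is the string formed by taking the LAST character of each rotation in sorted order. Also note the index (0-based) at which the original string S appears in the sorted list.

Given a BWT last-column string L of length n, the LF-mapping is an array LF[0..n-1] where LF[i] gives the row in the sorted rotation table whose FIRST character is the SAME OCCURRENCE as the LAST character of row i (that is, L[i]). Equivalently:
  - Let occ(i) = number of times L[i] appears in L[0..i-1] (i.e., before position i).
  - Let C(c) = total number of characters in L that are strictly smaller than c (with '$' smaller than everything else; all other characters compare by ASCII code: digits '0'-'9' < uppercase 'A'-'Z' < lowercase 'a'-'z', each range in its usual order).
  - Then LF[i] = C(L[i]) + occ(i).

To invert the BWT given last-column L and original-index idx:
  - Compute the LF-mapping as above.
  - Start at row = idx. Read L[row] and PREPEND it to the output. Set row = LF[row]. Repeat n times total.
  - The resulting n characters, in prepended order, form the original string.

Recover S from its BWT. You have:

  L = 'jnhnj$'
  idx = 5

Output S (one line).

Answer: njnhj$

Derivation:
LF mapping: 2 4 1 5 3 0
Walk LF starting at row 5, prepending L[row]:
  step 1: row=5, L[5]='$', prepend. Next row=LF[5]=0
  step 2: row=0, L[0]='j', prepend. Next row=LF[0]=2
  step 3: row=2, L[2]='h', prepend. Next row=LF[2]=1
  step 4: row=1, L[1]='n', prepend. Next row=LF[1]=4
  step 5: row=4, L[4]='j', prepend. Next row=LF[4]=3
  step 6: row=3, L[3]='n', prepend. Next row=LF[3]=5
Reversed output: njnhj$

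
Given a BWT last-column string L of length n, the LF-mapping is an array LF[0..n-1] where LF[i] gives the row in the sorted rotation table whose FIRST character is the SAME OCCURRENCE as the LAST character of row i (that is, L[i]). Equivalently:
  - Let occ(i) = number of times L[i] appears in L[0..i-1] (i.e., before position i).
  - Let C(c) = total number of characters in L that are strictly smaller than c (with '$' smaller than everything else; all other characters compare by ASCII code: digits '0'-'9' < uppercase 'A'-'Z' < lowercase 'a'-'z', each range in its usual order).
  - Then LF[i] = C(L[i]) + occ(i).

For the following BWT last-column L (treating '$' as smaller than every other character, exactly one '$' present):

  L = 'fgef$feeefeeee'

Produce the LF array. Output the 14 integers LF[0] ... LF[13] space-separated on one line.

Answer: 9 13 1 10 0 11 2 3 4 12 5 6 7 8

Derivation:
Char counts: '$':1, 'e':8, 'f':4, 'g':1
C (first-col start): C('$')=0, C('e')=1, C('f')=9, C('g')=13
L[0]='f': occ=0, LF[0]=C('f')+0=9+0=9
L[1]='g': occ=0, LF[1]=C('g')+0=13+0=13
L[2]='e': occ=0, LF[2]=C('e')+0=1+0=1
L[3]='f': occ=1, LF[3]=C('f')+1=9+1=10
L[4]='$': occ=0, LF[4]=C('$')+0=0+0=0
L[5]='f': occ=2, LF[5]=C('f')+2=9+2=11
L[6]='e': occ=1, LF[6]=C('e')+1=1+1=2
L[7]='e': occ=2, LF[7]=C('e')+2=1+2=3
L[8]='e': occ=3, LF[8]=C('e')+3=1+3=4
L[9]='f': occ=3, LF[9]=C('f')+3=9+3=12
L[10]='e': occ=4, LF[10]=C('e')+4=1+4=5
L[11]='e': occ=5, LF[11]=C('e')+5=1+5=6
L[12]='e': occ=6, LF[12]=C('e')+6=1+6=7
L[13]='e': occ=7, LF[13]=C('e')+7=1+7=8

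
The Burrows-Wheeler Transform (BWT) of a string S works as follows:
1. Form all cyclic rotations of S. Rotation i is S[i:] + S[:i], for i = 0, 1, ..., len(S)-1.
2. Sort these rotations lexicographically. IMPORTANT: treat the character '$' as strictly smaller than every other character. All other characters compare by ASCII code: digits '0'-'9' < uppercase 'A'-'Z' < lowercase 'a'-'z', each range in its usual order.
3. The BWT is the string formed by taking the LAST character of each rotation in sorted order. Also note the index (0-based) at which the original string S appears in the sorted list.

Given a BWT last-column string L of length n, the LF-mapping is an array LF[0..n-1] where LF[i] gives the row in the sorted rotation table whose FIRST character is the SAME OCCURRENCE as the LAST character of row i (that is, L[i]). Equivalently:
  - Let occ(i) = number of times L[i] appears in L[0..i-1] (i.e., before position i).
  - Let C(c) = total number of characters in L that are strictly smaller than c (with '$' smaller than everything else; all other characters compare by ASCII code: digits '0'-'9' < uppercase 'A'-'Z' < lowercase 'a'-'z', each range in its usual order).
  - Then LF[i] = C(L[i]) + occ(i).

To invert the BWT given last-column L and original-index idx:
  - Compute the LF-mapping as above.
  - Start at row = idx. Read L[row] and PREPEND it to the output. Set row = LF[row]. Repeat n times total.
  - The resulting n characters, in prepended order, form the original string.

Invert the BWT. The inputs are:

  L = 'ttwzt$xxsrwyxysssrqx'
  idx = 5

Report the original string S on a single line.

Answer: sxsxzrywrtqyxsxwtst$

Derivation:
LF mapping: 8 9 11 19 10 0 13 14 4 2 12 17 15 18 5 6 7 3 1 16
Walk LF starting at row 5, prepending L[row]:
  step 1: row=5, L[5]='$', prepend. Next row=LF[5]=0
  step 2: row=0, L[0]='t', prepend. Next row=LF[0]=8
  step 3: row=8, L[8]='s', prepend. Next row=LF[8]=4
  step 4: row=4, L[4]='t', prepend. Next row=LF[4]=10
  step 5: row=10, L[10]='w', prepend. Next row=LF[10]=12
  step 6: row=12, L[12]='x', prepend. Next row=LF[12]=15
  step 7: row=15, L[15]='s', prepend. Next row=LF[15]=6
  step 8: row=6, L[6]='x', prepend. Next row=LF[6]=13
  step 9: row=13, L[13]='y', prepend. Next row=LF[13]=18
  step 10: row=18, L[18]='q', prepend. Next row=LF[18]=1
  step 11: row=1, L[1]='t', prepend. Next row=LF[1]=9
  step 12: row=9, L[9]='r', prepend. Next row=LF[9]=2
  step 13: row=2, L[2]='w', prepend. Next row=LF[2]=11
  step 14: row=11, L[11]='y', prepend. Next row=LF[11]=17
  step 15: row=17, L[17]='r', prepend. Next row=LF[17]=3
  step 16: row=3, L[3]='z', prepend. Next row=LF[3]=19
  step 17: row=19, L[19]='x', prepend. Next row=LF[19]=16
  step 18: row=16, L[16]='s', prepend. Next row=LF[16]=7
  step 19: row=7, L[7]='x', prepend. Next row=LF[7]=14
  step 20: row=14, L[14]='s', prepend. Next row=LF[14]=5
Reversed output: sxsxzrywrtqyxsxwtst$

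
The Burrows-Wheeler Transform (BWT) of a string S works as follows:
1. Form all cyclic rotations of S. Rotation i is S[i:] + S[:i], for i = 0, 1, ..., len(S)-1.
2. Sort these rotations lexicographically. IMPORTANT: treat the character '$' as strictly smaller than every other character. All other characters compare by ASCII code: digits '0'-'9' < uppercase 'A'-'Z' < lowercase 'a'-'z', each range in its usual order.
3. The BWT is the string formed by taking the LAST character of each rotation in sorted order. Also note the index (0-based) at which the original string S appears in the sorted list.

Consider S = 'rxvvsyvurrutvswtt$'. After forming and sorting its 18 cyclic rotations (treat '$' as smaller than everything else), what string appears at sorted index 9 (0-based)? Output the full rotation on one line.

All 18 rotations (rotation i = S[i:]+S[:i]):
  rot[0] = rxvvsyvurrutvswtt$
  rot[1] = xvvsyvurrutvswtt$r
  rot[2] = vvsyvurrutvswtt$rx
  rot[3] = vsyvurrutvswtt$rxv
  rot[4] = syvurrutvswtt$rxvv
  rot[5] = yvurrutvswtt$rxvvs
  rot[6] = vurrutvswtt$rxvvsy
  rot[7] = urrutvswtt$rxvvsyv
  rot[8] = rrutvswtt$rxvvsyvu
  rot[9] = rutvswtt$rxvvsyvur
  rot[10] = utvswtt$rxvvsyvurr
  rot[11] = tvswtt$rxvvsyvurru
  rot[12] = vswtt$rxvvsyvurrut
  rot[13] = swtt$rxvvsyvurrutv
  rot[14] = wtt$rxvvsyvurrutvs
  rot[15] = tt$rxvvsyvurrutvsw
  rot[16] = t$rxvvsyvurrutvswt
  rot[17] = $rxvvsyvurrutvswtt
Sorted (with $ < everything):
  sorted[0] = $rxvvsyvurrutvswtt
  sorted[1] = rrutvswtt$rxvvsyvu
  sorted[2] = rutvswtt$rxvvsyvur
  sorted[3] = rxvvsyvurrutvswtt$
  sorted[4] = swtt$rxvvsyvurrutv
  sorted[5] = syvurrutvswtt$rxvv
  sorted[6] = t$rxvvsyvurrutvswt
  sorted[7] = tt$rxvvsyvurrutvsw
  sorted[8] = tvswtt$rxvvsyvurru
  sorted[9] = urrutvswtt$rxvvsyv
  sorted[10] = utvswtt$rxvvsyvurr
  sorted[11] = vswtt$rxvvsyvurrut
  sorted[12] = vsyvurrutvswtt$rxv
  sorted[13] = vurrutvswtt$rxvvsy
  sorted[14] = vvsyvurrutvswtt$rx
  sorted[15] = wtt$rxvvsyvurrutvs
  sorted[16] = xvvsyvurrutvswtt$r
  sorted[17] = yvurrutvswtt$rxvvs
sorted[9] = urrutvswtt$rxvvsyv

Answer: urrutvswtt$rxvvsyv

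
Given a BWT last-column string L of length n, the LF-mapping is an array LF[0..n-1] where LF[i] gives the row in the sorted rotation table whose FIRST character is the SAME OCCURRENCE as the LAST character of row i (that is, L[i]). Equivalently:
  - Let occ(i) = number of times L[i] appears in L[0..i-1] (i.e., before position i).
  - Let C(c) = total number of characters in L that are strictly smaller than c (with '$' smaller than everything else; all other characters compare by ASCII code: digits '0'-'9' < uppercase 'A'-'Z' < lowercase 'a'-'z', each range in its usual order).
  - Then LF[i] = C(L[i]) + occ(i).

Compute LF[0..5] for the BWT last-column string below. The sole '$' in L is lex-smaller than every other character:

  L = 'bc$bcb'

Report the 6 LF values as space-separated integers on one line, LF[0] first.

Char counts: '$':1, 'b':3, 'c':2
C (first-col start): C('$')=0, C('b')=1, C('c')=4
L[0]='b': occ=0, LF[0]=C('b')+0=1+0=1
L[1]='c': occ=0, LF[1]=C('c')+0=4+0=4
L[2]='$': occ=0, LF[2]=C('$')+0=0+0=0
L[3]='b': occ=1, LF[3]=C('b')+1=1+1=2
L[4]='c': occ=1, LF[4]=C('c')+1=4+1=5
L[5]='b': occ=2, LF[5]=C('b')+2=1+2=3

Answer: 1 4 0 2 5 3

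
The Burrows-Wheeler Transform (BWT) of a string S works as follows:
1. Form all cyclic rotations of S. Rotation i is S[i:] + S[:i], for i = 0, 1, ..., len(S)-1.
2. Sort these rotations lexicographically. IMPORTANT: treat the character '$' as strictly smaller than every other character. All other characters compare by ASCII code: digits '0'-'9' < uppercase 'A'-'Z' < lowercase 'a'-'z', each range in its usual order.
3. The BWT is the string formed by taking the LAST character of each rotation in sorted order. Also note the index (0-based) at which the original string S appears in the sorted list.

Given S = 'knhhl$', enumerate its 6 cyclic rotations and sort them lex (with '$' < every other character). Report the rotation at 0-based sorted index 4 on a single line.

All 6 rotations (rotation i = S[i:]+S[:i]):
  rot[0] = knhhl$
  rot[1] = nhhl$k
  rot[2] = hhl$kn
  rot[3] = hl$knh
  rot[4] = l$knhh
  rot[5] = $knhhl
Sorted (with $ < everything):
  sorted[0] = $knhhl
  sorted[1] = hhl$kn
  sorted[2] = hl$knh
  sorted[3] = knhhl$
  sorted[4] = l$knhh
  sorted[5] = nhhl$k
sorted[4] = l$knhh

Answer: l$knhh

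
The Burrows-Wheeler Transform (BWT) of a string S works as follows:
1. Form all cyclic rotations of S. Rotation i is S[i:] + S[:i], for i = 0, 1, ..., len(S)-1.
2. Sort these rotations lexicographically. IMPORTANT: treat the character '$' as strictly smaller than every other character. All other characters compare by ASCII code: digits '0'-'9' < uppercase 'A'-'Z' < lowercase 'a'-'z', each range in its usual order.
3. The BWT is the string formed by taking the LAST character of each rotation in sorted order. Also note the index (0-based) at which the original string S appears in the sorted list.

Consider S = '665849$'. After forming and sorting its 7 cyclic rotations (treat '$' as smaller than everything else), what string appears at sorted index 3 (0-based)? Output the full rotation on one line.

Answer: 65849$6

Derivation:
All 7 rotations (rotation i = S[i:]+S[:i]):
  rot[0] = 665849$
  rot[1] = 65849$6
  rot[2] = 5849$66
  rot[3] = 849$665
  rot[4] = 49$6658
  rot[5] = 9$66584
  rot[6] = $665849
Sorted (with $ < everything):
  sorted[0] = $665849
  sorted[1] = 49$6658
  sorted[2] = 5849$66
  sorted[3] = 65849$6
  sorted[4] = 665849$
  sorted[5] = 849$665
  sorted[6] = 9$66584
sorted[3] = 65849$6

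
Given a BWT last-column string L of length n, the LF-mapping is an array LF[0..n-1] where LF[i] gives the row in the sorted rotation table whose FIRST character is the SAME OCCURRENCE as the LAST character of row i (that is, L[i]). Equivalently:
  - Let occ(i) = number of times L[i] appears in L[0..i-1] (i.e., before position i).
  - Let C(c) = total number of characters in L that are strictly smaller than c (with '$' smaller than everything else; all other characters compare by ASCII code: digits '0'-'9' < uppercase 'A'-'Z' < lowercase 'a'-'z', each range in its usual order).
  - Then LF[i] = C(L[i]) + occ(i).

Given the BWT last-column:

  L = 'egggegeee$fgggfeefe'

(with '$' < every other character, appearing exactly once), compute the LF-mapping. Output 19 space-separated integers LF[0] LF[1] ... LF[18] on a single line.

Char counts: '$':1, 'e':8, 'f':3, 'g':7
C (first-col start): C('$')=0, C('e')=1, C('f')=9, C('g')=12
L[0]='e': occ=0, LF[0]=C('e')+0=1+0=1
L[1]='g': occ=0, LF[1]=C('g')+0=12+0=12
L[2]='g': occ=1, LF[2]=C('g')+1=12+1=13
L[3]='g': occ=2, LF[3]=C('g')+2=12+2=14
L[4]='e': occ=1, LF[4]=C('e')+1=1+1=2
L[5]='g': occ=3, LF[5]=C('g')+3=12+3=15
L[6]='e': occ=2, LF[6]=C('e')+2=1+2=3
L[7]='e': occ=3, LF[7]=C('e')+3=1+3=4
L[8]='e': occ=4, LF[8]=C('e')+4=1+4=5
L[9]='$': occ=0, LF[9]=C('$')+0=0+0=0
L[10]='f': occ=0, LF[10]=C('f')+0=9+0=9
L[11]='g': occ=4, LF[11]=C('g')+4=12+4=16
L[12]='g': occ=5, LF[12]=C('g')+5=12+5=17
L[13]='g': occ=6, LF[13]=C('g')+6=12+6=18
L[14]='f': occ=1, LF[14]=C('f')+1=9+1=10
L[15]='e': occ=5, LF[15]=C('e')+5=1+5=6
L[16]='e': occ=6, LF[16]=C('e')+6=1+6=7
L[17]='f': occ=2, LF[17]=C('f')+2=9+2=11
L[18]='e': occ=7, LF[18]=C('e')+7=1+7=8

Answer: 1 12 13 14 2 15 3 4 5 0 9 16 17 18 10 6 7 11 8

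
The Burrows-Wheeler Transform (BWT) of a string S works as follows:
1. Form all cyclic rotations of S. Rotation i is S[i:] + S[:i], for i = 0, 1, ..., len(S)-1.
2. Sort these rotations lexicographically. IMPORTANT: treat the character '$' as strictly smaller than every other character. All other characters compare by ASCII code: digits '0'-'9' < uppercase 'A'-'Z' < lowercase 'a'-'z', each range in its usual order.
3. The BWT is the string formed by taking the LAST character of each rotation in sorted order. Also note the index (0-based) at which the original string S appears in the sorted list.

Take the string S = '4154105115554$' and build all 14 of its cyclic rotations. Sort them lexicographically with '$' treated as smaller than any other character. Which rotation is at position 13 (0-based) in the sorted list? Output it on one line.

All 14 rotations (rotation i = S[i:]+S[:i]):
  rot[0] = 4154105115554$
  rot[1] = 154105115554$4
  rot[2] = 54105115554$41
  rot[3] = 4105115554$415
  rot[4] = 105115554$4154
  rot[5] = 05115554$41541
  rot[6] = 5115554$415410
  rot[7] = 115554$4154105
  rot[8] = 15554$41541051
  rot[9] = 5554$415410511
  rot[10] = 554$4154105115
  rot[11] = 54$41541051155
  rot[12] = 4$415410511555
  rot[13] = $4154105115554
Sorted (with $ < everything):
  sorted[0] = $4154105115554
  sorted[1] = 05115554$41541
  sorted[2] = 105115554$4154
  sorted[3] = 115554$4154105
  sorted[4] = 154105115554$4
  sorted[5] = 15554$41541051
  sorted[6] = 4$415410511555
  sorted[7] = 4105115554$415
  sorted[8] = 4154105115554$
  sorted[9] = 5115554$415410
  sorted[10] = 54$41541051155
  sorted[11] = 54105115554$41
  sorted[12] = 554$4154105115
  sorted[13] = 5554$415410511
sorted[13] = 5554$415410511

Answer: 5554$415410511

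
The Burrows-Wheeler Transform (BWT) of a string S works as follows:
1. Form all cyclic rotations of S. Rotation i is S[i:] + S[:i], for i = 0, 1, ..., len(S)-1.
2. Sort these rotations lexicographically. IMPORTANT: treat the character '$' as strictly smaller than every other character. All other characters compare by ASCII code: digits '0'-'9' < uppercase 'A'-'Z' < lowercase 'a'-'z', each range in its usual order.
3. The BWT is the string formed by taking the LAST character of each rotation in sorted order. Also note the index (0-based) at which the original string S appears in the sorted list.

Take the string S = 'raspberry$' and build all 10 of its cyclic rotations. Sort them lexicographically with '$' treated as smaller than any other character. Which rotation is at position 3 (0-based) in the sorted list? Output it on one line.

Answer: erry$raspb

Derivation:
All 10 rotations (rotation i = S[i:]+S[:i]):
  rot[0] = raspberry$
  rot[1] = aspberry$r
  rot[2] = spberry$ra
  rot[3] = pberry$ras
  rot[4] = berry$rasp
  rot[5] = erry$raspb
  rot[6] = rry$raspbe
  rot[7] = ry$raspber
  rot[8] = y$raspberr
  rot[9] = $raspberry
Sorted (with $ < everything):
  sorted[0] = $raspberry
  sorted[1] = aspberry$r
  sorted[2] = berry$rasp
  sorted[3] = erry$raspb
  sorted[4] = pberry$ras
  sorted[5] = raspberry$
  sorted[6] = rry$raspbe
  sorted[7] = ry$raspber
  sorted[8] = spberry$ra
  sorted[9] = y$raspberr
sorted[3] = erry$raspb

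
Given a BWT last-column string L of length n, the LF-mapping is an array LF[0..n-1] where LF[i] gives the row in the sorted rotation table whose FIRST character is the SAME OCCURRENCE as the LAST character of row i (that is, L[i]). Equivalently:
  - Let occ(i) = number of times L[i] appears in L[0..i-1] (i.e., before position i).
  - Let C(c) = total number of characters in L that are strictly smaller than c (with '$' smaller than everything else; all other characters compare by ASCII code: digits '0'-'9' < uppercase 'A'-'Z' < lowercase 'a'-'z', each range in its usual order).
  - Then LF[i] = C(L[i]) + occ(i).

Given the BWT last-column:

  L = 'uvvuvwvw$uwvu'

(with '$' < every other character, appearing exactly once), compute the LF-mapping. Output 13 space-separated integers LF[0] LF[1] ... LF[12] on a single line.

Char counts: '$':1, 'u':4, 'v':5, 'w':3
C (first-col start): C('$')=0, C('u')=1, C('v')=5, C('w')=10
L[0]='u': occ=0, LF[0]=C('u')+0=1+0=1
L[1]='v': occ=0, LF[1]=C('v')+0=5+0=5
L[2]='v': occ=1, LF[2]=C('v')+1=5+1=6
L[3]='u': occ=1, LF[3]=C('u')+1=1+1=2
L[4]='v': occ=2, LF[4]=C('v')+2=5+2=7
L[5]='w': occ=0, LF[5]=C('w')+0=10+0=10
L[6]='v': occ=3, LF[6]=C('v')+3=5+3=8
L[7]='w': occ=1, LF[7]=C('w')+1=10+1=11
L[8]='$': occ=0, LF[8]=C('$')+0=0+0=0
L[9]='u': occ=2, LF[9]=C('u')+2=1+2=3
L[10]='w': occ=2, LF[10]=C('w')+2=10+2=12
L[11]='v': occ=4, LF[11]=C('v')+4=5+4=9
L[12]='u': occ=3, LF[12]=C('u')+3=1+3=4

Answer: 1 5 6 2 7 10 8 11 0 3 12 9 4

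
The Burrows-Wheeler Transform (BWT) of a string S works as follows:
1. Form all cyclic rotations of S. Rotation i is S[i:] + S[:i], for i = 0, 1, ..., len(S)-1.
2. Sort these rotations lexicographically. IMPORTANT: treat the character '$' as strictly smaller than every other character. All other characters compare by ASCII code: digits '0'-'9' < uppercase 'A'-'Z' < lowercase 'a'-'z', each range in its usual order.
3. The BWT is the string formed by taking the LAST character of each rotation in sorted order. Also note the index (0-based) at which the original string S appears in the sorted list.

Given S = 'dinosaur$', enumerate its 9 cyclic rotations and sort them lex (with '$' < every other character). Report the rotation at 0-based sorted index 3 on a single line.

All 9 rotations (rotation i = S[i:]+S[:i]):
  rot[0] = dinosaur$
  rot[1] = inosaur$d
  rot[2] = nosaur$di
  rot[3] = osaur$din
  rot[4] = saur$dino
  rot[5] = aur$dinos
  rot[6] = ur$dinosa
  rot[7] = r$dinosau
  rot[8] = $dinosaur
Sorted (with $ < everything):
  sorted[0] = $dinosaur
  sorted[1] = aur$dinos
  sorted[2] = dinosaur$
  sorted[3] = inosaur$d
  sorted[4] = nosaur$di
  sorted[5] = osaur$din
  sorted[6] = r$dinosau
  sorted[7] = saur$dino
  sorted[8] = ur$dinosa
sorted[3] = inosaur$d

Answer: inosaur$d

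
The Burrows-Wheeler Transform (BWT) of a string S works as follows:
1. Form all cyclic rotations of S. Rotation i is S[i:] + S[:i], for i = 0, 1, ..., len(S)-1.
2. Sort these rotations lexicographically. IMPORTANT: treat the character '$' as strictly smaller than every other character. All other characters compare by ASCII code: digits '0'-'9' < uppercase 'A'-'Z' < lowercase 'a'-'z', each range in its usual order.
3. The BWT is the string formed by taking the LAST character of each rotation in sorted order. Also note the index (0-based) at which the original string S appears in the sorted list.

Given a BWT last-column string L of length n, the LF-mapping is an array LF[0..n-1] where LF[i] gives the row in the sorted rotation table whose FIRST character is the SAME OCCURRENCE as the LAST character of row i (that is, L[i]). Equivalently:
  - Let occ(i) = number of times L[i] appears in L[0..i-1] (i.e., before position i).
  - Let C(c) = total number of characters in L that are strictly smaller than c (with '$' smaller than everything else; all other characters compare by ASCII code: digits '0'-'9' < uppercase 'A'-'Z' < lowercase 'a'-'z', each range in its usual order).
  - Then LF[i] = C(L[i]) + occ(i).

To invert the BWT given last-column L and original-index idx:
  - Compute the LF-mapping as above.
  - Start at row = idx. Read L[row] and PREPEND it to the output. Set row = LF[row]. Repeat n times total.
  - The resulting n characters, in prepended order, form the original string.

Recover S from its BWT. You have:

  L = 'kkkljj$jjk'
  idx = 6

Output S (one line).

LF mapping: 5 6 7 9 1 2 0 3 4 8
Walk LF starting at row 6, prepending L[row]:
  step 1: row=6, L[6]='$', prepend. Next row=LF[6]=0
  step 2: row=0, L[0]='k', prepend. Next row=LF[0]=5
  step 3: row=5, L[5]='j', prepend. Next row=LF[5]=2
  step 4: row=2, L[2]='k', prepend. Next row=LF[2]=7
  step 5: row=7, L[7]='j', prepend. Next row=LF[7]=3
  step 6: row=3, L[3]='l', prepend. Next row=LF[3]=9
  step 7: row=9, L[9]='k', prepend. Next row=LF[9]=8
  step 8: row=8, L[8]='j', prepend. Next row=LF[8]=4
  step 9: row=4, L[4]='j', prepend. Next row=LF[4]=1
  step 10: row=1, L[1]='k', prepend. Next row=LF[1]=6
Reversed output: kjjkljkjk$

Answer: kjjkljkjk$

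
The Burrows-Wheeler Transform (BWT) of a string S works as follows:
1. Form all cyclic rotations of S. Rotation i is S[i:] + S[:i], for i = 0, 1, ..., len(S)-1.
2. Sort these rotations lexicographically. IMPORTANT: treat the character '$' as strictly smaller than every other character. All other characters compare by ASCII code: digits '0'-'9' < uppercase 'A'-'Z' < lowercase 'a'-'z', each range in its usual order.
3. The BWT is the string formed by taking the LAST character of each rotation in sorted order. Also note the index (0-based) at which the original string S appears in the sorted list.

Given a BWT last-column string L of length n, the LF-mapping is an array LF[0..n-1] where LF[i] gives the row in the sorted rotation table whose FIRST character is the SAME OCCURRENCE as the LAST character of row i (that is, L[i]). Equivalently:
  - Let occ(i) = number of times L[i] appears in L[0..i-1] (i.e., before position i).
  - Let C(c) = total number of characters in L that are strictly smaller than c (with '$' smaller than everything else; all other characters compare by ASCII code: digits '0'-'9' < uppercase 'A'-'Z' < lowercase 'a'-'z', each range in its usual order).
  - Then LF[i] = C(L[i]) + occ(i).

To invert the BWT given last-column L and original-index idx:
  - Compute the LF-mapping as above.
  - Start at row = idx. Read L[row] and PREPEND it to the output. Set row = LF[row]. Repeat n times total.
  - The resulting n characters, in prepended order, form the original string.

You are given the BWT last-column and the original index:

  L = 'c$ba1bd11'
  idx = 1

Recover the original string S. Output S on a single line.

LF mapping: 7 0 5 4 1 6 8 2 3
Walk LF starting at row 1, prepending L[row]:
  step 1: row=1, L[1]='$', prepend. Next row=LF[1]=0
  step 2: row=0, L[0]='c', prepend. Next row=LF[0]=7
  step 3: row=7, L[7]='1', prepend. Next row=LF[7]=2
  step 4: row=2, L[2]='b', prepend. Next row=LF[2]=5
  step 5: row=5, L[5]='b', prepend. Next row=LF[5]=6
  step 6: row=6, L[6]='d', prepend. Next row=LF[6]=8
  step 7: row=8, L[8]='1', prepend. Next row=LF[8]=3
  step 8: row=3, L[3]='a', prepend. Next row=LF[3]=4
  step 9: row=4, L[4]='1', prepend. Next row=LF[4]=1
Reversed output: 1a1dbb1c$

Answer: 1a1dbb1c$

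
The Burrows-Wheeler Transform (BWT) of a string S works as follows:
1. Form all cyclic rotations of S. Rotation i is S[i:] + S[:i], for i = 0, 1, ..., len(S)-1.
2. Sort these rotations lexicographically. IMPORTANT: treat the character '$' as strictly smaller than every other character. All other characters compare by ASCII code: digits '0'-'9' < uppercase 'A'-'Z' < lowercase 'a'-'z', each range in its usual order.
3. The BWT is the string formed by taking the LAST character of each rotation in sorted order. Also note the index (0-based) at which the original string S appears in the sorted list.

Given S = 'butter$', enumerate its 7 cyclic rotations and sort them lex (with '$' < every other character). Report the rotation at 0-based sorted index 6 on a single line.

Answer: utter$b

Derivation:
All 7 rotations (rotation i = S[i:]+S[:i]):
  rot[0] = butter$
  rot[1] = utter$b
  rot[2] = tter$bu
  rot[3] = ter$but
  rot[4] = er$butt
  rot[5] = r$butte
  rot[6] = $butter
Sorted (with $ < everything):
  sorted[0] = $butter
  sorted[1] = butter$
  sorted[2] = er$butt
  sorted[3] = r$butte
  sorted[4] = ter$but
  sorted[5] = tter$bu
  sorted[6] = utter$b
sorted[6] = utter$b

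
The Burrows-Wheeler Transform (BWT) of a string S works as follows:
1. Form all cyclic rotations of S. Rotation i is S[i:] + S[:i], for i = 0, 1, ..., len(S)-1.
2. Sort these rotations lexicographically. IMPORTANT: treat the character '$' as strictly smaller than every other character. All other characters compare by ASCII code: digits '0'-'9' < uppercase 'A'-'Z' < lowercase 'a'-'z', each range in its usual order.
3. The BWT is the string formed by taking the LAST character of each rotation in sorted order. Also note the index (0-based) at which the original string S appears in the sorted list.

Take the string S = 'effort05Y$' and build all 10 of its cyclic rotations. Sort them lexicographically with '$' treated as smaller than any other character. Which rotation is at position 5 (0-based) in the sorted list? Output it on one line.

All 10 rotations (rotation i = S[i:]+S[:i]):
  rot[0] = effort05Y$
  rot[1] = ffort05Y$e
  rot[2] = fort05Y$ef
  rot[3] = ort05Y$eff
  rot[4] = rt05Y$effo
  rot[5] = t05Y$effor
  rot[6] = 05Y$effort
  rot[7] = 5Y$effort0
  rot[8] = Y$effort05
  rot[9] = $effort05Y
Sorted (with $ < everything):
  sorted[0] = $effort05Y
  sorted[1] = 05Y$effort
  sorted[2] = 5Y$effort0
  sorted[3] = Y$effort05
  sorted[4] = effort05Y$
  sorted[5] = ffort05Y$e
  sorted[6] = fort05Y$ef
  sorted[7] = ort05Y$eff
  sorted[8] = rt05Y$effo
  sorted[9] = t05Y$effor
sorted[5] = ffort05Y$e

Answer: ffort05Y$e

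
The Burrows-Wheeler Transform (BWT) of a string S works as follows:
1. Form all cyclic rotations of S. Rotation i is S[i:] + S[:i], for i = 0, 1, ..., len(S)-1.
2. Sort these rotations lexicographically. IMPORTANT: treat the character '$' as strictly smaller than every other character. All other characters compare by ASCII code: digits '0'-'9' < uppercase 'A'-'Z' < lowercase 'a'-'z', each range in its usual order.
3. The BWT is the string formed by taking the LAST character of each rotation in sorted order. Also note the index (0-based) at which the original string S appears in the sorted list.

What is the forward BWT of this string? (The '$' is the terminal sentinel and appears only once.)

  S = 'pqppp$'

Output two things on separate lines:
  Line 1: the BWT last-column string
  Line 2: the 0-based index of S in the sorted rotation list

Answer: pppq$p
4

Derivation:
All 6 rotations (rotation i = S[i:]+S[:i]):
  rot[0] = pqppp$
  rot[1] = qppp$p
  rot[2] = ppp$pq
  rot[3] = pp$pqp
  rot[4] = p$pqpp
  rot[5] = $pqppp
Sorted (with $ < everything):
  sorted[0] = $pqppp  (last char: 'p')
  sorted[1] = p$pqpp  (last char: 'p')
  sorted[2] = pp$pqp  (last char: 'p')
  sorted[3] = ppp$pq  (last char: 'q')
  sorted[4] = pqppp$  (last char: '$')
  sorted[5] = qppp$p  (last char: 'p')
Last column: pppq$p
Original string S is at sorted index 4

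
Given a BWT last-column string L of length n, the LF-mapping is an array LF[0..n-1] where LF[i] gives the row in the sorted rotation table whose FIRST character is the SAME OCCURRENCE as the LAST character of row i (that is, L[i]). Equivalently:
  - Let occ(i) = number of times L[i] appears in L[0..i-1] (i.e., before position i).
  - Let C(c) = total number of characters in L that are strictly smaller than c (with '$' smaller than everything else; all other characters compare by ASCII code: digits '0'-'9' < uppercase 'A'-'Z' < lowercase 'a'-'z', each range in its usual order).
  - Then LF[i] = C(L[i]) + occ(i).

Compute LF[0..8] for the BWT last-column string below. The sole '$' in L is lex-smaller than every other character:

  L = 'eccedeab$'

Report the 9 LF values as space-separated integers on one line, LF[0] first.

Char counts: '$':1, 'a':1, 'b':1, 'c':2, 'd':1, 'e':3
C (first-col start): C('$')=0, C('a')=1, C('b')=2, C('c')=3, C('d')=5, C('e')=6
L[0]='e': occ=0, LF[0]=C('e')+0=6+0=6
L[1]='c': occ=0, LF[1]=C('c')+0=3+0=3
L[2]='c': occ=1, LF[2]=C('c')+1=3+1=4
L[3]='e': occ=1, LF[3]=C('e')+1=6+1=7
L[4]='d': occ=0, LF[4]=C('d')+0=5+0=5
L[5]='e': occ=2, LF[5]=C('e')+2=6+2=8
L[6]='a': occ=0, LF[6]=C('a')+0=1+0=1
L[7]='b': occ=0, LF[7]=C('b')+0=2+0=2
L[8]='$': occ=0, LF[8]=C('$')+0=0+0=0

Answer: 6 3 4 7 5 8 1 2 0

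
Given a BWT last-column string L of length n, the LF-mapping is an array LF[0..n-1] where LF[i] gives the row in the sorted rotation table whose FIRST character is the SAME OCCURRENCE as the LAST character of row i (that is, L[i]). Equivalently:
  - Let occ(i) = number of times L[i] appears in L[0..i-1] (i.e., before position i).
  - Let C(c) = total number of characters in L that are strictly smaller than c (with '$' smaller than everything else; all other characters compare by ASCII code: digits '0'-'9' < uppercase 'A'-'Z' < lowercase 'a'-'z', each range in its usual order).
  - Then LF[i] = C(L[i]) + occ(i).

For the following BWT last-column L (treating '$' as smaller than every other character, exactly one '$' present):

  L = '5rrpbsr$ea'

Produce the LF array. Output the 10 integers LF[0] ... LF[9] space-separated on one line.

Answer: 1 6 7 5 3 9 8 0 4 2

Derivation:
Char counts: '$':1, '5':1, 'a':1, 'b':1, 'e':1, 'p':1, 'r':3, 's':1
C (first-col start): C('$')=0, C('5')=1, C('a')=2, C('b')=3, C('e')=4, C('p')=5, C('r')=6, C('s')=9
L[0]='5': occ=0, LF[0]=C('5')+0=1+0=1
L[1]='r': occ=0, LF[1]=C('r')+0=6+0=6
L[2]='r': occ=1, LF[2]=C('r')+1=6+1=7
L[3]='p': occ=0, LF[3]=C('p')+0=5+0=5
L[4]='b': occ=0, LF[4]=C('b')+0=3+0=3
L[5]='s': occ=0, LF[5]=C('s')+0=9+0=9
L[6]='r': occ=2, LF[6]=C('r')+2=6+2=8
L[7]='$': occ=0, LF[7]=C('$')+0=0+0=0
L[8]='e': occ=0, LF[8]=C('e')+0=4+0=4
L[9]='a': occ=0, LF[9]=C('a')+0=2+0=2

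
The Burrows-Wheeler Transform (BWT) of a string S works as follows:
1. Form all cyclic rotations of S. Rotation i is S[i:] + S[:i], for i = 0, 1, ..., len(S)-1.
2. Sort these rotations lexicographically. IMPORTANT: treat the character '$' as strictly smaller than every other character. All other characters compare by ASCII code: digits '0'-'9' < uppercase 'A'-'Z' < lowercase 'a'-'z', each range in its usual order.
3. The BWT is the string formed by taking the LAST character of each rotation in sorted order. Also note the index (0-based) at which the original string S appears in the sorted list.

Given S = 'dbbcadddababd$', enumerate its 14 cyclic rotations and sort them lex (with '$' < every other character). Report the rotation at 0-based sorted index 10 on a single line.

Answer: dababd$dbbcadd

Derivation:
All 14 rotations (rotation i = S[i:]+S[:i]):
  rot[0] = dbbcadddababd$
  rot[1] = bbcadddababd$d
  rot[2] = bcadddababd$db
  rot[3] = cadddababd$dbb
  rot[4] = adddababd$dbbc
  rot[5] = dddababd$dbbca
  rot[6] = ddababd$dbbcad
  rot[7] = dababd$dbbcadd
  rot[8] = ababd$dbbcaddd
  rot[9] = babd$dbbcaddda
  rot[10] = abd$dbbcadddab
  rot[11] = bd$dbbcadddaba
  rot[12] = d$dbbcadddabab
  rot[13] = $dbbcadddababd
Sorted (with $ < everything):
  sorted[0] = $dbbcadddababd
  sorted[1] = ababd$dbbcaddd
  sorted[2] = abd$dbbcadddab
  sorted[3] = adddababd$dbbc
  sorted[4] = babd$dbbcaddda
  sorted[5] = bbcadddababd$d
  sorted[6] = bcadddababd$db
  sorted[7] = bd$dbbcadddaba
  sorted[8] = cadddababd$dbb
  sorted[9] = d$dbbcadddabab
  sorted[10] = dababd$dbbcadd
  sorted[11] = dbbcadddababd$
  sorted[12] = ddababd$dbbcad
  sorted[13] = dddababd$dbbca
sorted[10] = dababd$dbbcadd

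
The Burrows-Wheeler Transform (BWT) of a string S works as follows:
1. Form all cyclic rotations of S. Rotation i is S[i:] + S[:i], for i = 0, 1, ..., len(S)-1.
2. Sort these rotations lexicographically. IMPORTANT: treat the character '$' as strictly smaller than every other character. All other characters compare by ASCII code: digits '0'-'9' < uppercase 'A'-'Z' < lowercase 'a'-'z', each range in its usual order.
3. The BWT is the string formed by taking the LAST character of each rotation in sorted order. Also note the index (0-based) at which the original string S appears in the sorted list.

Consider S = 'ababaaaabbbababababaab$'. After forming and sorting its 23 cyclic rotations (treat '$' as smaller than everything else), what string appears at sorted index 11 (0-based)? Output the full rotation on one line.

Answer: ababababaab$ababaaaabbb

Derivation:
All 23 rotations (rotation i = S[i:]+S[:i]):
  rot[0] = ababaaaabbbababababaab$
  rot[1] = babaaaabbbababababaab$a
  rot[2] = abaaaabbbababababaab$ab
  rot[3] = baaaabbbababababaab$aba
  rot[4] = aaaabbbababababaab$abab
  rot[5] = aaabbbababababaab$ababa
  rot[6] = aabbbababababaab$ababaa
  rot[7] = abbbababababaab$ababaaa
  rot[8] = bbbababababaab$ababaaaa
  rot[9] = bbababababaab$ababaaaab
  rot[10] = bababababaab$ababaaaabb
  rot[11] = ababababaab$ababaaaabbb
  rot[12] = babababaab$ababaaaabbba
  rot[13] = abababaab$ababaaaabbbab
  rot[14] = bababaab$ababaaaabbbaba
  rot[15] = ababaab$ababaaaabbbabab
  rot[16] = babaab$ababaaaabbbababa
  rot[17] = abaab$ababaaaabbbababab
  rot[18] = baab$ababaaaabbbabababa
  rot[19] = aab$ababaaaabbbabababab
  rot[20] = ab$ababaaaabbbababababa
  rot[21] = b$ababaaaabbbababababaa
  rot[22] = $ababaaaabbbababababaab
Sorted (with $ < everything):
  sorted[0] = $ababaaaabbbababababaab
  sorted[1] = aaaabbbababababaab$abab
  sorted[2] = aaabbbababababaab$ababa
  sorted[3] = aab$ababaaaabbbabababab
  sorted[4] = aabbbababababaab$ababaa
  sorted[5] = ab$ababaaaabbbababababa
  sorted[6] = abaaaabbbababababaab$ab
  sorted[7] = abaab$ababaaaabbbababab
  sorted[8] = ababaaaabbbababababaab$
  sorted[9] = ababaab$ababaaaabbbabab
  sorted[10] = abababaab$ababaaaabbbab
  sorted[11] = ababababaab$ababaaaabbb
  sorted[12] = abbbababababaab$ababaaa
  sorted[13] = b$ababaaaabbbababababaa
  sorted[14] = baaaabbbababababaab$aba
  sorted[15] = baab$ababaaaabbbabababa
  sorted[16] = babaaaabbbababababaab$a
  sorted[17] = babaab$ababaaaabbbababa
  sorted[18] = bababaab$ababaaaabbbaba
  sorted[19] = babababaab$ababaaaabbba
  sorted[20] = bababababaab$ababaaaabb
  sorted[21] = bbababababaab$ababaaaab
  sorted[22] = bbbababababaab$ababaaaa
sorted[11] = ababababaab$ababaaaabbb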